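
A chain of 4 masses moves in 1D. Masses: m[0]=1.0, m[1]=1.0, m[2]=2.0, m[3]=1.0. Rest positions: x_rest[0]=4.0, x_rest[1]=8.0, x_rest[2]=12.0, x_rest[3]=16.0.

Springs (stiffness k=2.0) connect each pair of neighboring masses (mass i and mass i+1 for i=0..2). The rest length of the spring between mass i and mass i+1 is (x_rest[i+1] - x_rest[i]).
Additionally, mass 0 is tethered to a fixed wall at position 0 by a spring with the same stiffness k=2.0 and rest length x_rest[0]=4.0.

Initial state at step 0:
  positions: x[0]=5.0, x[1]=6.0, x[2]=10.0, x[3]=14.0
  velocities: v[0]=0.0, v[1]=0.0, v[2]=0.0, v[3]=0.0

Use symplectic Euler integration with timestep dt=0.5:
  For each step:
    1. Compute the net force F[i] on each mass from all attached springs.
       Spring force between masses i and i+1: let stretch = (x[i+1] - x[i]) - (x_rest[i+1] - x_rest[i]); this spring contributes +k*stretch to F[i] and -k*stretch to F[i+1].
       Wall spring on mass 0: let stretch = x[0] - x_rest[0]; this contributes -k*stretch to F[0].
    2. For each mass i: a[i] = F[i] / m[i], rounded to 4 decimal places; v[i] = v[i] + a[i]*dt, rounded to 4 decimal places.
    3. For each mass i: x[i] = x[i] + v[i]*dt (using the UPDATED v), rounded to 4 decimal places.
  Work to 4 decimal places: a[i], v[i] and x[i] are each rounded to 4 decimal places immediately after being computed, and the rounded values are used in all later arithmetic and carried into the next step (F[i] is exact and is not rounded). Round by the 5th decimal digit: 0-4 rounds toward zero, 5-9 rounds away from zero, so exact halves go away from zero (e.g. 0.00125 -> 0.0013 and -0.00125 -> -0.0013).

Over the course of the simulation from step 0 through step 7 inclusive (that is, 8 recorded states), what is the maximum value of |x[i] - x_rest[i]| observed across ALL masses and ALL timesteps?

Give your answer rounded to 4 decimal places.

Answer: 2.5312

Derivation:
Step 0: x=[5.0000 6.0000 10.0000 14.0000] v=[0.0000 0.0000 0.0000 0.0000]
Step 1: x=[3.0000 7.5000 10.0000 14.0000] v=[-4.0000 3.0000 0.0000 0.0000]
Step 2: x=[1.7500 8.0000 10.3750 14.0000] v=[-2.5000 1.0000 0.7500 0.0000]
Step 3: x=[2.7500 6.5625 11.0625 14.1875] v=[2.0000 -2.8750 1.3750 0.3750]
Step 4: x=[4.2813 5.4688 11.4063 14.8125] v=[3.0625 -2.1875 0.6875 1.2500]
Step 5: x=[4.2657 6.7501 11.1172 15.7344] v=[-0.0313 2.5625 -0.5782 1.8438]
Step 6: x=[3.3594 8.9727 10.8906 16.3477] v=[-1.8126 4.4452 -0.4532 1.2266]
Step 7: x=[3.5801 9.3476 11.5488 16.2325] v=[0.4413 0.7498 1.3164 -0.2305]
Max displacement = 2.5312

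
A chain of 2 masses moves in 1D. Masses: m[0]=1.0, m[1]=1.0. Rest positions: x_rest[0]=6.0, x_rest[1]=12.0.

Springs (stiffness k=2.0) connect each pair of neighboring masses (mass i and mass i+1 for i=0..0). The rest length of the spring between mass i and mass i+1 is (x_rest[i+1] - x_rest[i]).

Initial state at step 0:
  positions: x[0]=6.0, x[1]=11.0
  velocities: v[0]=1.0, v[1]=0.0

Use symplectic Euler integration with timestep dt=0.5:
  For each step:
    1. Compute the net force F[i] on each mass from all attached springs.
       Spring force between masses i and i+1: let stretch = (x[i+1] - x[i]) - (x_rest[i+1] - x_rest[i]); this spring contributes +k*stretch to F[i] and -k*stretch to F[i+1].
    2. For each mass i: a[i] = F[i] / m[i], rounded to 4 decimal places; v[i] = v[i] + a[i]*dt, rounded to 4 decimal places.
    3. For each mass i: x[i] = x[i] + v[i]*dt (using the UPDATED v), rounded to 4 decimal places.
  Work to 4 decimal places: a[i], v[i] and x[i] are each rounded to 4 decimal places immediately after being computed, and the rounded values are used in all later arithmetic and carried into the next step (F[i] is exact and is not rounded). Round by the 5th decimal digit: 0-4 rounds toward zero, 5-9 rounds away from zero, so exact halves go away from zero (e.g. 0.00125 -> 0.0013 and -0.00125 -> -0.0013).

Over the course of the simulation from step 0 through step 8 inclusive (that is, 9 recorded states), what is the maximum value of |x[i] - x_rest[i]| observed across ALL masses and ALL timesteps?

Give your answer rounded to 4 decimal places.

Step 0: x=[6.0000 11.0000] v=[1.0000 0.0000]
Step 1: x=[6.0000 11.5000] v=[0.0000 1.0000]
Step 2: x=[5.7500 12.2500] v=[-0.5000 1.5000]
Step 3: x=[5.7500 12.7500] v=[0.0000 1.0000]
Step 4: x=[6.2500 12.7500] v=[1.0000 0.0000]
Step 5: x=[7.0000 12.5000] v=[1.5000 -0.5000]
Step 6: x=[7.5000 12.5000] v=[1.0000 0.0000]
Step 7: x=[7.5000 13.0000] v=[0.0000 1.0000]
Step 8: x=[7.2500 13.7500] v=[-0.5000 1.5000]
Max displacement = 1.7500

Answer: 1.7500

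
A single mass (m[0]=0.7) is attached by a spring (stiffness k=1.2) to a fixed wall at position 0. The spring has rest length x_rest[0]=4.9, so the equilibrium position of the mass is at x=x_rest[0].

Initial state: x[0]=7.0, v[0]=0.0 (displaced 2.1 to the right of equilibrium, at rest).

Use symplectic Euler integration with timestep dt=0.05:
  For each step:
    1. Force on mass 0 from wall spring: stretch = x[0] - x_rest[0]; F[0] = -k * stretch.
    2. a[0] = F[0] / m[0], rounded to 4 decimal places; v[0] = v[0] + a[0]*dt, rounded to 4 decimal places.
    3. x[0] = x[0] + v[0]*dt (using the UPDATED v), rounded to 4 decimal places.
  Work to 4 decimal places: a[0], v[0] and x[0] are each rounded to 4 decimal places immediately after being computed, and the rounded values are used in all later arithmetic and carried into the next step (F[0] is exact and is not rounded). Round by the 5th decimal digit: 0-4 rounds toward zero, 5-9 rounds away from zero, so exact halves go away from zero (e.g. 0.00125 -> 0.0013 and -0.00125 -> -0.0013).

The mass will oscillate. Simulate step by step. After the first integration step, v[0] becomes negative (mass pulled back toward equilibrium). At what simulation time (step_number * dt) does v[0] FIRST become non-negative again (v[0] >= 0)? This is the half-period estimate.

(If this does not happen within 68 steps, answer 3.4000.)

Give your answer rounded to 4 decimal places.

Step 0: x=[7.0000] v=[0.0000]
Step 1: x=[6.9910] v=[-0.1800]
Step 2: x=[6.9730] v=[-0.3592]
Step 3: x=[6.9462] v=[-0.5369]
Step 4: x=[6.9106] v=[-0.7123]
Step 5: x=[6.8664] v=[-0.8846]
Step 6: x=[6.8137] v=[-1.0532]
Step 7: x=[6.7528] v=[-1.2172]
Step 8: x=[6.6840] v=[-1.3760]
Step 9: x=[6.6076] v=[-1.5289]
Step 10: x=[6.5238] v=[-1.6753]
Step 11: x=[6.4331] v=[-1.8145]
Step 12: x=[6.3358] v=[-1.9459]
Step 13: x=[6.2324] v=[-2.0690]
Step 14: x=[6.1232] v=[-2.1832]
Step 15: x=[6.0088] v=[-2.2880]
Step 16: x=[5.8897] v=[-2.3830]
Step 17: x=[5.7663] v=[-2.4678]
Step 18: x=[5.6392] v=[-2.5421]
Step 19: x=[5.5089] v=[-2.6055]
Step 20: x=[5.3760] v=[-2.6577]
Step 21: x=[5.2411] v=[-2.6985]
Step 22: x=[5.1047] v=[-2.7277]
Step 23: x=[4.9674] v=[-2.7452]
Step 24: x=[4.8299] v=[-2.7510]
Step 25: x=[4.6927] v=[-2.7450]
Step 26: x=[4.5563] v=[-2.7272]
Step 27: x=[4.4214] v=[-2.6977]
Step 28: x=[4.2886] v=[-2.6567]
Step 29: x=[4.1584] v=[-2.6043]
Step 30: x=[4.0314] v=[-2.5407]
Step 31: x=[3.9081] v=[-2.4663]
Step 32: x=[3.7890] v=[-2.3813]
Step 33: x=[3.6747] v=[-2.2861]
Step 34: x=[3.5656] v=[-2.1811]
Step 35: x=[3.4623] v=[-2.0667]
Step 36: x=[3.3651] v=[-1.9435]
Step 37: x=[3.2745] v=[-1.8119]
Step 38: x=[3.1909] v=[-1.6726]
Step 39: x=[3.1146] v=[-1.5261]
Step 40: x=[3.0459] v=[-1.3731]
Step 41: x=[2.9852] v=[-1.2142]
Step 42: x=[2.9327] v=[-1.0501]
Step 43: x=[2.8886] v=[-0.8815]
Step 44: x=[2.8531] v=[-0.7091]
Step 45: x=[2.8264] v=[-0.5337]
Step 46: x=[2.8086] v=[-0.3560]
Step 47: x=[2.7998] v=[-0.1767]
Step 48: x=[2.8000] v=[0.0033]
First v>=0 after going negative at step 48, time=2.4000

Answer: 2.4000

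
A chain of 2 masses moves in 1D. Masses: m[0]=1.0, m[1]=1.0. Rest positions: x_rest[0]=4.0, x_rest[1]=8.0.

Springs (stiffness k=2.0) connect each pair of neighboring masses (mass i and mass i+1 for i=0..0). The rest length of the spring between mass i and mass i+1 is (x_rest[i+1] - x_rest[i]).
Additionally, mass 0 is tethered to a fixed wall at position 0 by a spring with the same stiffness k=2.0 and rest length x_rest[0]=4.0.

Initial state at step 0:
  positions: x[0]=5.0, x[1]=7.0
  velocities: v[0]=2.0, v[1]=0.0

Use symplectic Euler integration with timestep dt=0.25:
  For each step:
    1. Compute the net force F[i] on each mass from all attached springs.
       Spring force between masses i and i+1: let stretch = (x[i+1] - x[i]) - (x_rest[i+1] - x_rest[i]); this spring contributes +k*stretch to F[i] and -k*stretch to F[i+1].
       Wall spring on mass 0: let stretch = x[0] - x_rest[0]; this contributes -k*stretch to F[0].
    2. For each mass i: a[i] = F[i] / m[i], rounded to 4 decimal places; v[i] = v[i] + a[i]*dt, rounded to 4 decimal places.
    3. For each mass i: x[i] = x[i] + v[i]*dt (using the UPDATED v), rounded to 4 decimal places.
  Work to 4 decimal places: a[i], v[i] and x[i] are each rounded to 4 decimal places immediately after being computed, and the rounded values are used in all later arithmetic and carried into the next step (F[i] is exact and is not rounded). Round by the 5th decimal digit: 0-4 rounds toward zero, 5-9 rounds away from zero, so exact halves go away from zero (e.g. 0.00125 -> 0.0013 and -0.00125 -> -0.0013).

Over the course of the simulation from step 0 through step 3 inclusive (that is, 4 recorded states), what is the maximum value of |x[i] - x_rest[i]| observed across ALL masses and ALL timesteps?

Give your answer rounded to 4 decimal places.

Answer: 1.1250

Derivation:
Step 0: x=[5.0000 7.0000] v=[2.0000 0.0000]
Step 1: x=[5.1250 7.2500] v=[0.5000 1.0000]
Step 2: x=[4.8750 7.7344] v=[-1.0000 1.9375]
Step 3: x=[4.3731 8.3614] v=[-2.0078 2.5078]
Max displacement = 1.1250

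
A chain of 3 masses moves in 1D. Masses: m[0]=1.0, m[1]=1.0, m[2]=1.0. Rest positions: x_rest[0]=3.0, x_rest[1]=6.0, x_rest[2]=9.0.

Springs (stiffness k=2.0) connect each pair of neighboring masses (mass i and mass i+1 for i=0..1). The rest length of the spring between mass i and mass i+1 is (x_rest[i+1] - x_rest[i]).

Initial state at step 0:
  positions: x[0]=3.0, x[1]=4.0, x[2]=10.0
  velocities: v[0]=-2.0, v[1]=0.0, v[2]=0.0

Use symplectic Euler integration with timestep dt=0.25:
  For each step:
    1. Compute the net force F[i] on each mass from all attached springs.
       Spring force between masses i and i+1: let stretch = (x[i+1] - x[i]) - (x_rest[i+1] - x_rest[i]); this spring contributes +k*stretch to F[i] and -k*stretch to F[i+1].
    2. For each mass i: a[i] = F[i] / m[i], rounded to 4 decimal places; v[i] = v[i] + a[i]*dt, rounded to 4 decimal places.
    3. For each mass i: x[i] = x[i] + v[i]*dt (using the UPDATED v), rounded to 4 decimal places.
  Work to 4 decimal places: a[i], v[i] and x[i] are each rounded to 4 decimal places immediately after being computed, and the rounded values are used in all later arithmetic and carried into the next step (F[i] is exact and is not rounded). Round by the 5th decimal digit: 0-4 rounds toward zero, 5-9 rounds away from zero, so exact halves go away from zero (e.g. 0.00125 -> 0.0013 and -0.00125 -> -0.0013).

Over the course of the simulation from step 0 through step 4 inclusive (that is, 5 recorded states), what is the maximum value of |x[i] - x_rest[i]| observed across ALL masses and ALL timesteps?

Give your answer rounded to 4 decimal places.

Step 0: x=[3.0000 4.0000 10.0000] v=[-2.0000 0.0000 0.0000]
Step 1: x=[2.2500 4.6250 9.6250] v=[-3.0000 2.5000 -1.5000]
Step 2: x=[1.4219 5.5781 9.0000] v=[-3.3125 3.8125 -2.5000]
Step 3: x=[0.7383 6.4395 8.3223] v=[-2.7344 3.4454 -2.7110]
Step 4: x=[0.3924 6.8236 7.7842] v=[-1.3838 1.5362 -2.1524]
Max displacement = 2.6076

Answer: 2.6076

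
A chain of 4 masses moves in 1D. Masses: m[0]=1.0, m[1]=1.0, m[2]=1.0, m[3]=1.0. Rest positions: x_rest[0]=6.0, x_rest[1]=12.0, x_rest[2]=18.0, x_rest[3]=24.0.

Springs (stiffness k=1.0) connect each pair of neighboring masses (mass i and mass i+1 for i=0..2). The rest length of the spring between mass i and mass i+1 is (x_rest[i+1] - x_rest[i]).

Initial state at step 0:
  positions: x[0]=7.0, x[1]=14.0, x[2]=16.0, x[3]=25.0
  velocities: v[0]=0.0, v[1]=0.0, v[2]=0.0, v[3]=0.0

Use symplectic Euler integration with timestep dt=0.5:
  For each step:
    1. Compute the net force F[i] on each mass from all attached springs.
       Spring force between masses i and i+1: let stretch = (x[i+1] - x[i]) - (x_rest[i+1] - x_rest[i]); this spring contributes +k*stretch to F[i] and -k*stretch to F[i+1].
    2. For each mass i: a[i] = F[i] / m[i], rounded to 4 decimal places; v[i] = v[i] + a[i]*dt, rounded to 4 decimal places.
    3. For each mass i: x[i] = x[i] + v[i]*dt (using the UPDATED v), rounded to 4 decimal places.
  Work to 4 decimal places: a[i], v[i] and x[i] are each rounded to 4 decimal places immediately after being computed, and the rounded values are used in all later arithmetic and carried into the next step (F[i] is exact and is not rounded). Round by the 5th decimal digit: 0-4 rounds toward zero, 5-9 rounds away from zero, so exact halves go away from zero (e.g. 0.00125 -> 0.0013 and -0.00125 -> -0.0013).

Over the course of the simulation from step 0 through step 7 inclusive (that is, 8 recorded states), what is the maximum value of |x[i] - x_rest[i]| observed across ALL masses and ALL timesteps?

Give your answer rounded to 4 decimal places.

Answer: 2.7500

Derivation:
Step 0: x=[7.0000 14.0000 16.0000 25.0000] v=[0.0000 0.0000 0.0000 0.0000]
Step 1: x=[7.2500 12.7500 17.7500 24.2500] v=[0.5000 -2.5000 3.5000 -1.5000]
Step 2: x=[7.3750 11.3750 19.8750 23.3750] v=[0.2500 -2.7500 4.2500 -1.7500]
Step 3: x=[7.0000 11.1250 20.7500 23.1250] v=[-0.7500 -0.5000 1.7500 -0.5000]
Step 4: x=[6.1563 12.2500 19.8125 23.7813] v=[-1.6875 2.2500 -1.8750 1.3125]
Step 5: x=[5.3360 13.7422 17.9766 24.9454] v=[-1.6407 2.9844 -3.6719 2.3281]
Step 6: x=[5.1172 14.1915 16.8243 25.8673] v=[-0.4376 0.8985 -2.3047 1.8437]
Step 7: x=[5.6670 13.0304 17.2745 26.0284] v=[1.0996 -2.3223 0.9004 0.3222]
Max displacement = 2.7500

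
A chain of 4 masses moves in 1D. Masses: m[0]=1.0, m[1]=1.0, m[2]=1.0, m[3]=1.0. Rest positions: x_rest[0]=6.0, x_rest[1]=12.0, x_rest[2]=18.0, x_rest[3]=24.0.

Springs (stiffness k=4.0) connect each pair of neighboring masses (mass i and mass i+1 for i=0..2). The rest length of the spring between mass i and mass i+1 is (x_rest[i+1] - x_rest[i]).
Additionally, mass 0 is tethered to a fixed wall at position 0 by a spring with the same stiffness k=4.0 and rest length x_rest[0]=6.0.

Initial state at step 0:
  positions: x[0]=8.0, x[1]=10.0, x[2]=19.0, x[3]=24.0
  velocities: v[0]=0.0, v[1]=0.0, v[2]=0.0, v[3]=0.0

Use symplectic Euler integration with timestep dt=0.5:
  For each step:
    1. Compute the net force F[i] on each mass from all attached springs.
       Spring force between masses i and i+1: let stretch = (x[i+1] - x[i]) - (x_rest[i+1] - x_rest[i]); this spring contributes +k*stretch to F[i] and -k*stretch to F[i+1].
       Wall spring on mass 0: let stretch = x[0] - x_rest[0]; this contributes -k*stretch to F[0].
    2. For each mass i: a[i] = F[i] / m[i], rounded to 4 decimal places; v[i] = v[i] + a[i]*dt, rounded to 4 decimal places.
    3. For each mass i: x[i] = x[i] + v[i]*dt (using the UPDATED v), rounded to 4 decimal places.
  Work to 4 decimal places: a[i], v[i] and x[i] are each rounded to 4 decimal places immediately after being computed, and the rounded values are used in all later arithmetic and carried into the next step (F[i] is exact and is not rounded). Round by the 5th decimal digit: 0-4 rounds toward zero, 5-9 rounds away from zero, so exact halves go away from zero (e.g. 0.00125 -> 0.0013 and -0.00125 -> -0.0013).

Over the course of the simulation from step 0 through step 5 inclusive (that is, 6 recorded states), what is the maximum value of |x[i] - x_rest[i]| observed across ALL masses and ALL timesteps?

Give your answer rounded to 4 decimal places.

Step 0: x=[8.0000 10.0000 19.0000 24.0000] v=[0.0000 0.0000 0.0000 0.0000]
Step 1: x=[2.0000 17.0000 15.0000 25.0000] v=[-12.0000 14.0000 -8.0000 2.0000]
Step 2: x=[9.0000 7.0000 23.0000 22.0000] v=[14.0000 -20.0000 16.0000 -6.0000]
Step 3: x=[5.0000 15.0000 14.0000 26.0000] v=[-8.0000 16.0000 -18.0000 8.0000]
Step 4: x=[6.0000 12.0000 18.0000 24.0000] v=[2.0000 -6.0000 8.0000 -4.0000]
Step 5: x=[7.0000 9.0000 22.0000 22.0000] v=[2.0000 -6.0000 8.0000 -4.0000]
Max displacement = 5.0000

Answer: 5.0000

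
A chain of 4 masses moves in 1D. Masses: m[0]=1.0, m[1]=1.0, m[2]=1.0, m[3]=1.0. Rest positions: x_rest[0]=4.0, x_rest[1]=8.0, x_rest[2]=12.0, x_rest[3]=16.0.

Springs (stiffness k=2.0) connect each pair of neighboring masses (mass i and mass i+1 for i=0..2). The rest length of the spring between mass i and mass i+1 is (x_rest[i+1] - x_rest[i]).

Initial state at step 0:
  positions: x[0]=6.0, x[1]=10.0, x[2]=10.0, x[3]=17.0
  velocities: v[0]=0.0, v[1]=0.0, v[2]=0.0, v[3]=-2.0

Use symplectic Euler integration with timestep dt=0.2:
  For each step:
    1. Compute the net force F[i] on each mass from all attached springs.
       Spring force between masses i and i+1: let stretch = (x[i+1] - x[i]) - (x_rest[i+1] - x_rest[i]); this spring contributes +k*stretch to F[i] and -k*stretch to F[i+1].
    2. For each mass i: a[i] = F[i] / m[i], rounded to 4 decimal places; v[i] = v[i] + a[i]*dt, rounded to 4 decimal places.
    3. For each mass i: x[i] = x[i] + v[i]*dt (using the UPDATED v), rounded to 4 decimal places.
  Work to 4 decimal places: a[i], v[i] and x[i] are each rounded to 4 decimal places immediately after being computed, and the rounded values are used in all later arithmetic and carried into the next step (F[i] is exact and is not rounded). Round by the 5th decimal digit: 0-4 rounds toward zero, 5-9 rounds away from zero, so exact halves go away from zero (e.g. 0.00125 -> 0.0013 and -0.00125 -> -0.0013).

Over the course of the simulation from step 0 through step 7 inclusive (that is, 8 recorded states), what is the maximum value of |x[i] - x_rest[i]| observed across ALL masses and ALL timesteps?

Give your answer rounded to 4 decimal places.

Step 0: x=[6.0000 10.0000 10.0000 17.0000] v=[0.0000 0.0000 0.0000 -2.0000]
Step 1: x=[6.0000 9.6800 10.5600 16.3600] v=[0.0000 -1.6000 2.8000 -3.2000]
Step 2: x=[5.9744 9.1360 11.5136 15.5760] v=[-0.1280 -2.7200 4.7680 -3.9200]
Step 3: x=[5.8817 8.5293 12.6020 14.7870] v=[-0.4634 -3.0336 5.4419 -3.9450]
Step 4: x=[5.6808 8.0366 13.5394 14.1432] v=[-1.0044 -2.4636 4.6868 -3.2190]
Step 5: x=[5.3484 7.7956 14.0848 13.7711] v=[-1.6621 -1.2048 2.7272 -1.8605]
Step 6: x=[4.8918 7.8620 14.1020 13.7441] v=[-2.2832 0.3320 0.0860 -0.1350]
Step 7: x=[4.3528 8.1900 13.5914 14.0657] v=[-2.6951 1.6399 -2.5532 1.6082]
Max displacement = 2.2559

Answer: 2.2559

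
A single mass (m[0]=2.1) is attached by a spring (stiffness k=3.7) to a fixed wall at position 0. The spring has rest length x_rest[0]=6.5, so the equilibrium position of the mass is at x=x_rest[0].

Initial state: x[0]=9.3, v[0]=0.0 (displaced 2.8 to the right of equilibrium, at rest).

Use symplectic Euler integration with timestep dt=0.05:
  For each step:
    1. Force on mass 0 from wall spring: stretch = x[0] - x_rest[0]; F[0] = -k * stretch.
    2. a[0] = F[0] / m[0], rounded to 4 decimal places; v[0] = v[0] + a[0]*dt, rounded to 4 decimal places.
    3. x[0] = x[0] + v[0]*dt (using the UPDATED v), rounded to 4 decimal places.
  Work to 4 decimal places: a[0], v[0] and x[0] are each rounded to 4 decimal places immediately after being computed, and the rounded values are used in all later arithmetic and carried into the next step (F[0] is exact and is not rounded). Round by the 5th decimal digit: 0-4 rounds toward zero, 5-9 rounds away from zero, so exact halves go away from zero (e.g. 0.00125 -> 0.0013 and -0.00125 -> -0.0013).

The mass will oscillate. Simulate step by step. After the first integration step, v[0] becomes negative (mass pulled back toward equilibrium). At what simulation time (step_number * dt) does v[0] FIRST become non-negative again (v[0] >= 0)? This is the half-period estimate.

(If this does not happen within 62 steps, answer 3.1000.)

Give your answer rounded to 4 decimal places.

Step 0: x=[9.3000] v=[0.0000]
Step 1: x=[9.2877] v=[-0.2467]
Step 2: x=[9.2631] v=[-0.4923]
Step 3: x=[9.2263] v=[-0.7357]
Step 4: x=[9.1775] v=[-0.9759]
Step 5: x=[9.1169] v=[-1.2118]
Step 6: x=[9.0448] v=[-1.4423]
Step 7: x=[8.9615] v=[-1.6665]
Step 8: x=[8.8673] v=[-1.8833]
Step 9: x=[8.7627] v=[-2.0919]
Step 10: x=[8.6481] v=[-2.2912]
Step 11: x=[8.5241] v=[-2.4804]
Step 12: x=[8.3912] v=[-2.6587]
Step 13: x=[8.2499] v=[-2.8253]
Step 14: x=[8.1009] v=[-2.9795]
Step 15: x=[7.9449] v=[-3.1205]
Step 16: x=[7.7825] v=[-3.2478]
Step 17: x=[7.6145] v=[-3.3608]
Step 18: x=[7.4416] v=[-3.4590]
Step 19: x=[7.2645] v=[-3.5420]
Step 20: x=[7.0840] v=[-3.6094]
Step 21: x=[6.9010] v=[-3.6609]
Step 22: x=[6.7162] v=[-3.6962]
Step 23: x=[6.5304] v=[-3.7152]
Step 24: x=[6.3445] v=[-3.7179]
Step 25: x=[6.1593] v=[-3.7042]
Step 26: x=[5.9756] v=[-3.6742]
Step 27: x=[5.7942] v=[-3.6280]
Step 28: x=[5.6159] v=[-3.5658]
Step 29: x=[5.4415] v=[-3.4879]
Step 30: x=[5.2718] v=[-3.3947]
Step 31: x=[5.1075] v=[-3.2865]
Step 32: x=[4.9493] v=[-3.1638]
Step 33: x=[4.7979] v=[-3.0272]
Step 34: x=[4.6540] v=[-2.8773]
Step 35: x=[4.5183] v=[-2.7147]
Step 36: x=[4.3913] v=[-2.5401]
Step 37: x=[4.2736] v=[-2.3543]
Step 38: x=[4.1657] v=[-2.1582]
Step 39: x=[4.0681] v=[-1.9526]
Step 40: x=[3.9812] v=[-1.7384]
Step 41: x=[3.9054] v=[-1.5165]
Step 42: x=[3.8410] v=[-1.2879]
Step 43: x=[3.7883] v=[-1.0537]
Step 44: x=[3.7476] v=[-0.8148]
Step 45: x=[3.7190] v=[-0.5723]
Step 46: x=[3.7026] v=[-0.3273]
Step 47: x=[3.6986] v=[-0.0809]
Step 48: x=[3.7069] v=[0.1659]
First v>=0 after going negative at step 48, time=2.4000

Answer: 2.4000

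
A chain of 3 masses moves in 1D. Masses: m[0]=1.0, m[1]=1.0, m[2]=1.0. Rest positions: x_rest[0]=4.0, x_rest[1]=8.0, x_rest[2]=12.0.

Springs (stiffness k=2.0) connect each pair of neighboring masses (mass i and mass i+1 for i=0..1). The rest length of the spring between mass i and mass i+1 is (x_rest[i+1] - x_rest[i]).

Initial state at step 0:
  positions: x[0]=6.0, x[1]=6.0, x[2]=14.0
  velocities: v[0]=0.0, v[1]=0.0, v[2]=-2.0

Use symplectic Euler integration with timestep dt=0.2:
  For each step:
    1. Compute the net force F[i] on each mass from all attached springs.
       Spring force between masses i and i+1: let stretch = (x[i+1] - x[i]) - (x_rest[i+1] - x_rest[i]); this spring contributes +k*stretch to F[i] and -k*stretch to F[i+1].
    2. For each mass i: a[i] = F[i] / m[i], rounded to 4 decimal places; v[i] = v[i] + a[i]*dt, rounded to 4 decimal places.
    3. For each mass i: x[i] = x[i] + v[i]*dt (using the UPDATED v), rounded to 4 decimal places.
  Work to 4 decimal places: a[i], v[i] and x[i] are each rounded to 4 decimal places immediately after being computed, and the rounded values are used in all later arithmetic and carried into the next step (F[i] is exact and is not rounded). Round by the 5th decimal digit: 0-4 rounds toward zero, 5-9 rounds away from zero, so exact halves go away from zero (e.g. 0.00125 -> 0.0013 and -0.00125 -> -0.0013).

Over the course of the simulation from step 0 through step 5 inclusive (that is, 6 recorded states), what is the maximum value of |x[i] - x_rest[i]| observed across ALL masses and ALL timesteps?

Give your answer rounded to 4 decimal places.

Step 0: x=[6.0000 6.0000 14.0000] v=[0.0000 0.0000 -2.0000]
Step 1: x=[5.6800 6.6400 13.2800] v=[-1.6000 3.2000 -3.6000]
Step 2: x=[5.1168 7.7344 12.3488] v=[-2.8160 5.4720 -4.6560]
Step 3: x=[4.4430 8.9885 11.3684] v=[-3.3690 6.2707 -4.9018]
Step 4: x=[3.8128 10.0694 10.5176] v=[-3.1508 5.4045 -4.2538]
Step 5: x=[3.3632 10.6856 9.9510] v=[-2.2482 3.0811 -2.8331]
Max displacement = 2.6856

Answer: 2.6856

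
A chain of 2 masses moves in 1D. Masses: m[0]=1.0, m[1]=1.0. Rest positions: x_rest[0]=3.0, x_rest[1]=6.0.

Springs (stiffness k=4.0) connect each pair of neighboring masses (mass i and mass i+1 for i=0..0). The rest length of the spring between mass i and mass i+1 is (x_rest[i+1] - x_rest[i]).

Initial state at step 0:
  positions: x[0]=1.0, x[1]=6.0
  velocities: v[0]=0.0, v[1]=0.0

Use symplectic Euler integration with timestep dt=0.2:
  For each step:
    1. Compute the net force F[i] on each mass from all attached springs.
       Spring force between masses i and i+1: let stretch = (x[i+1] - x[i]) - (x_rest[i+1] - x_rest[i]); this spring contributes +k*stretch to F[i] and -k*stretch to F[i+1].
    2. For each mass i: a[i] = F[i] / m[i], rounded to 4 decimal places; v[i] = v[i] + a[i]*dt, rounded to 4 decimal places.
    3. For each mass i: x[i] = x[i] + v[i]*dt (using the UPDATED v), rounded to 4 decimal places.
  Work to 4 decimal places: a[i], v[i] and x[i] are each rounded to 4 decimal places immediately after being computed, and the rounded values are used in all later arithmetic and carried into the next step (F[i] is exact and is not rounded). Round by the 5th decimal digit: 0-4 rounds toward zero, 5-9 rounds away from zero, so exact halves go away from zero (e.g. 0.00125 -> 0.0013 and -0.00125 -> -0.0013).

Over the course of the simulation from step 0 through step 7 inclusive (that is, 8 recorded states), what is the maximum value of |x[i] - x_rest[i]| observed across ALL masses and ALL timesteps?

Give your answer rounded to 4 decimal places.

Step 0: x=[1.0000 6.0000] v=[0.0000 0.0000]
Step 1: x=[1.3200 5.6800] v=[1.6000 -1.6000]
Step 2: x=[1.8576 5.1424] v=[2.6880 -2.6880]
Step 3: x=[2.4408 4.5592] v=[2.9158 -2.9158]
Step 4: x=[2.8829 4.1171] v=[2.2105 -2.2105]
Step 5: x=[3.0425 3.9575] v=[0.7979 -0.7979]
Step 6: x=[2.8685 4.1315] v=[-0.8701 0.8701]
Step 7: x=[2.4166 4.5834] v=[-2.2597 2.2597]
Max displacement = 2.0425

Answer: 2.0425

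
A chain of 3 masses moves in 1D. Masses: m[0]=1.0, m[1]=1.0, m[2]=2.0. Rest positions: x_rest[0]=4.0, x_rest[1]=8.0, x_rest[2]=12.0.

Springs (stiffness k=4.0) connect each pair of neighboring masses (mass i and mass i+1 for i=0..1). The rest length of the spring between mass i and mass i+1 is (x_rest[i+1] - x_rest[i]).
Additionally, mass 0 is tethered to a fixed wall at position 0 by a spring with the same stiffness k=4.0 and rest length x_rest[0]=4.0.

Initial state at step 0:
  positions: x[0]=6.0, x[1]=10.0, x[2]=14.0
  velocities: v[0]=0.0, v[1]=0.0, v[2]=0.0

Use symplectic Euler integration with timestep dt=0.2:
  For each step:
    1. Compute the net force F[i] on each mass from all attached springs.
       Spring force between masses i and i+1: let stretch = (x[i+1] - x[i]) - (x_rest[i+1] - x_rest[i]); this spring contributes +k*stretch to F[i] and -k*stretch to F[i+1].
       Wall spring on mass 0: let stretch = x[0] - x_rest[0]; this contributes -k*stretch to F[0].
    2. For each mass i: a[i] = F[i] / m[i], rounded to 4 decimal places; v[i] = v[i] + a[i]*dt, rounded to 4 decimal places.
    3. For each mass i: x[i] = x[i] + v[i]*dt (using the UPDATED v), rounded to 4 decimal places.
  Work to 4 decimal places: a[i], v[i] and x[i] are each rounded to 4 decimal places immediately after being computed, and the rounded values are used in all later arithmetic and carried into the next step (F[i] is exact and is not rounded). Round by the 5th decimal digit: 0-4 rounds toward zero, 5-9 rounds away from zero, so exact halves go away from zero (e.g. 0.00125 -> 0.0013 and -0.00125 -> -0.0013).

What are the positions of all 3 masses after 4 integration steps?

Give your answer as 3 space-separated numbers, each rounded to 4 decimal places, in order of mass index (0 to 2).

Answer: 4.0676 9.4437 13.9743

Derivation:
Step 0: x=[6.0000 10.0000 14.0000] v=[0.0000 0.0000 0.0000]
Step 1: x=[5.6800 10.0000 14.0000] v=[-1.6000 0.0000 0.0000]
Step 2: x=[5.1424 9.9488 14.0000] v=[-2.6880 -0.2560 0.0000]
Step 3: x=[4.5510 9.7768 13.9959] v=[-2.9568 -0.8602 -0.0205]
Step 4: x=[4.0676 9.4437 13.9743] v=[-2.4170 -1.6656 -0.1081]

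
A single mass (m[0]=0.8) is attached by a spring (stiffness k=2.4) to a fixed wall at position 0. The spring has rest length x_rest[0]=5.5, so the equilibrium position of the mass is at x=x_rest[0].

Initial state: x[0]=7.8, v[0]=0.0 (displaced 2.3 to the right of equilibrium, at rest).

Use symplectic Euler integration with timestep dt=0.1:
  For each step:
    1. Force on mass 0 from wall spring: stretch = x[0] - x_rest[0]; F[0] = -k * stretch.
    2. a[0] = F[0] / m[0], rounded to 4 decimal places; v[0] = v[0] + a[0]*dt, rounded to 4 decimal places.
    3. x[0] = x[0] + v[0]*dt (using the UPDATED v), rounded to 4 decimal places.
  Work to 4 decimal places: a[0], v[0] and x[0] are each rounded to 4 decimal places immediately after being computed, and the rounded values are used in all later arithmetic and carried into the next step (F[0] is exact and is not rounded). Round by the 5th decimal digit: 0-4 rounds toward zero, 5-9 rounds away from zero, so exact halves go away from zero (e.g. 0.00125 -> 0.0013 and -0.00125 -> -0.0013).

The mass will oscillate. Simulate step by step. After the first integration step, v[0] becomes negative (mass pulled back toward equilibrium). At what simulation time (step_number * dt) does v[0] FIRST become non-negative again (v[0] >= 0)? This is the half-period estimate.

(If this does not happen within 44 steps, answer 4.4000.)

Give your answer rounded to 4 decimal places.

Answer: 1.9000

Derivation:
Step 0: x=[7.8000] v=[0.0000]
Step 1: x=[7.7310] v=[-0.6900]
Step 2: x=[7.5951] v=[-1.3593]
Step 3: x=[7.3963] v=[-1.9878]
Step 4: x=[7.1406] v=[-2.5567]
Step 5: x=[6.8357] v=[-3.0489]
Step 6: x=[6.4907] v=[-3.4496]
Step 7: x=[6.1160] v=[-3.7468]
Step 8: x=[5.7228] v=[-3.9316]
Step 9: x=[5.3230] v=[-3.9984]
Step 10: x=[4.9285] v=[-3.9453]
Step 11: x=[4.5511] v=[-3.7739]
Step 12: x=[4.2022] v=[-3.4892]
Step 13: x=[3.8922] v=[-3.0999]
Step 14: x=[3.6304] v=[-2.6176]
Step 15: x=[3.4247] v=[-2.0567]
Step 16: x=[3.2813] v=[-1.4341]
Step 17: x=[3.2045] v=[-0.7685]
Step 18: x=[3.1965] v=[-0.0799]
Step 19: x=[3.2576] v=[0.6112]
First v>=0 after going negative at step 19, time=1.9000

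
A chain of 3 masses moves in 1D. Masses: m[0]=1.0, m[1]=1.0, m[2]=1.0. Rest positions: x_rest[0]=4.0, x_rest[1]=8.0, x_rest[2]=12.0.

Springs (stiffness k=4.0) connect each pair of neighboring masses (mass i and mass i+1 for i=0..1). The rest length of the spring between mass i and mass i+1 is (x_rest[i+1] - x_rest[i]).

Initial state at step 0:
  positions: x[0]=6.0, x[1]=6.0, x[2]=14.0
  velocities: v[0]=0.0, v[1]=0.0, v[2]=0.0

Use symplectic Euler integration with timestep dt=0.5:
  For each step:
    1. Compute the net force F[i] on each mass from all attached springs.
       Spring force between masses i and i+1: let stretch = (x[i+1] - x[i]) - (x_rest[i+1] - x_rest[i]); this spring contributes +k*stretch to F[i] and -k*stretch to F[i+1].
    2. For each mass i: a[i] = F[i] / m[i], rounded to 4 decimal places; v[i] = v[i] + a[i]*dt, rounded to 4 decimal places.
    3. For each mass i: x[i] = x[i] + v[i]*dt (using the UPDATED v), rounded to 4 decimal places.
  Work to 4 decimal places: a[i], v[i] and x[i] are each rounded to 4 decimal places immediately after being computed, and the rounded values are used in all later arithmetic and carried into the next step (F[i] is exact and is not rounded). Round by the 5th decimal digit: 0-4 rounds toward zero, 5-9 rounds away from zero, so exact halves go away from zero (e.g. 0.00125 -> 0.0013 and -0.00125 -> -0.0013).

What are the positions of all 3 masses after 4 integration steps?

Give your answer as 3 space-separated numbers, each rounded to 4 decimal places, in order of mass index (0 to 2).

Answer: 2.0000 14.0000 10.0000

Derivation:
Step 0: x=[6.0000 6.0000 14.0000] v=[0.0000 0.0000 0.0000]
Step 1: x=[2.0000 14.0000 10.0000] v=[-8.0000 16.0000 -8.0000]
Step 2: x=[6.0000 6.0000 14.0000] v=[8.0000 -16.0000 8.0000]
Step 3: x=[6.0000 6.0000 14.0000] v=[0.0000 0.0000 0.0000]
Step 4: x=[2.0000 14.0000 10.0000] v=[-8.0000 16.0000 -8.0000]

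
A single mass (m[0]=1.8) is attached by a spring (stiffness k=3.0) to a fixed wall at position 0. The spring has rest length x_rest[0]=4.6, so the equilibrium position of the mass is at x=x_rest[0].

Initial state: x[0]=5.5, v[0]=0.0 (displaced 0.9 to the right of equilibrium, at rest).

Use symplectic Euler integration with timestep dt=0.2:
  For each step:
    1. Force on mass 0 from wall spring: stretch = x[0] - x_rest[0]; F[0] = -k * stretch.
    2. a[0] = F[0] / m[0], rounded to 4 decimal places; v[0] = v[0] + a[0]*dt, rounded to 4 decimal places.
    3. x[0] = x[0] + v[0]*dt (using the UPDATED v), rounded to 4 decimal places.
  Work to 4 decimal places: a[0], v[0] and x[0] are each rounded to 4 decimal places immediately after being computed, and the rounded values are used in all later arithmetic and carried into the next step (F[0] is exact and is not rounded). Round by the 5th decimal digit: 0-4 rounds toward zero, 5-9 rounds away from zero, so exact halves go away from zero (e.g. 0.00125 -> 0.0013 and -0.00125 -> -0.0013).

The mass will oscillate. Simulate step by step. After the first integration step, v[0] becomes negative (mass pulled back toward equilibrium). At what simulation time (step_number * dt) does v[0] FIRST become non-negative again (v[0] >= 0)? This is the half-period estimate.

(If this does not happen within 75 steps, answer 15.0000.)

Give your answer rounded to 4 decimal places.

Step 0: x=[5.5000] v=[0.0000]
Step 1: x=[5.4400] v=[-0.3000]
Step 2: x=[5.3240] v=[-0.5800]
Step 3: x=[5.1597] v=[-0.8213]
Step 4: x=[4.9581] v=[-1.0079]
Step 5: x=[4.7326] v=[-1.1273]
Step 6: x=[4.4983] v=[-1.1715]
Step 7: x=[4.2708] v=[-1.1376]
Step 8: x=[4.0652] v=[-1.0279]
Step 9: x=[3.8953] v=[-0.8496]
Step 10: x=[3.7724] v=[-0.6147]
Step 11: x=[3.7046] v=[-0.3388]
Step 12: x=[3.6965] v=[-0.0403]
Step 13: x=[3.7487] v=[0.2609]
First v>=0 after going negative at step 13, time=2.6000

Answer: 2.6000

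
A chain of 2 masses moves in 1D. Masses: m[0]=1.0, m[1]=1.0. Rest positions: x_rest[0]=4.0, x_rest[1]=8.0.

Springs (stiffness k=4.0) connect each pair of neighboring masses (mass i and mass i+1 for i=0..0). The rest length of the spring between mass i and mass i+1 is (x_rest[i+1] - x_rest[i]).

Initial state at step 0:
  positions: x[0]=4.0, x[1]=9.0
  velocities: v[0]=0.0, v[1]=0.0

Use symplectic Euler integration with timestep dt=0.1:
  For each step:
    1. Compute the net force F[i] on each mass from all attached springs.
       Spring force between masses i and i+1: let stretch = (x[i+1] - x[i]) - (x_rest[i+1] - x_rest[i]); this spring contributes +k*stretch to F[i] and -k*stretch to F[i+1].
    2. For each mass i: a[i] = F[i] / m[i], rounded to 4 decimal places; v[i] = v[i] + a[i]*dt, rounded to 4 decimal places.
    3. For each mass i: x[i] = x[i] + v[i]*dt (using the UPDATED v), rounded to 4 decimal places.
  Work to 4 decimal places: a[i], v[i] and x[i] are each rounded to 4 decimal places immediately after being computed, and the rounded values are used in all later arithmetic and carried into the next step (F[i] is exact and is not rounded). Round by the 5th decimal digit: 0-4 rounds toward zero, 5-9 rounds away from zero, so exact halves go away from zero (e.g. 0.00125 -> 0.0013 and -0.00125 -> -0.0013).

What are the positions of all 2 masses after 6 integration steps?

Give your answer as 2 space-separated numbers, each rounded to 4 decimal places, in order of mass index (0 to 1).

Answer: 4.6366 8.3634

Derivation:
Step 0: x=[4.0000 9.0000] v=[0.0000 0.0000]
Step 1: x=[4.0400 8.9600] v=[0.4000 -0.4000]
Step 2: x=[4.1168 8.8832] v=[0.7680 -0.7680]
Step 3: x=[4.2243 8.7757] v=[1.0746 -1.0746]
Step 4: x=[4.3538 8.6462] v=[1.2952 -1.2952]
Step 5: x=[4.4950 8.5050] v=[1.4122 -1.4122]
Step 6: x=[4.6366 8.3634] v=[1.4162 -1.4162]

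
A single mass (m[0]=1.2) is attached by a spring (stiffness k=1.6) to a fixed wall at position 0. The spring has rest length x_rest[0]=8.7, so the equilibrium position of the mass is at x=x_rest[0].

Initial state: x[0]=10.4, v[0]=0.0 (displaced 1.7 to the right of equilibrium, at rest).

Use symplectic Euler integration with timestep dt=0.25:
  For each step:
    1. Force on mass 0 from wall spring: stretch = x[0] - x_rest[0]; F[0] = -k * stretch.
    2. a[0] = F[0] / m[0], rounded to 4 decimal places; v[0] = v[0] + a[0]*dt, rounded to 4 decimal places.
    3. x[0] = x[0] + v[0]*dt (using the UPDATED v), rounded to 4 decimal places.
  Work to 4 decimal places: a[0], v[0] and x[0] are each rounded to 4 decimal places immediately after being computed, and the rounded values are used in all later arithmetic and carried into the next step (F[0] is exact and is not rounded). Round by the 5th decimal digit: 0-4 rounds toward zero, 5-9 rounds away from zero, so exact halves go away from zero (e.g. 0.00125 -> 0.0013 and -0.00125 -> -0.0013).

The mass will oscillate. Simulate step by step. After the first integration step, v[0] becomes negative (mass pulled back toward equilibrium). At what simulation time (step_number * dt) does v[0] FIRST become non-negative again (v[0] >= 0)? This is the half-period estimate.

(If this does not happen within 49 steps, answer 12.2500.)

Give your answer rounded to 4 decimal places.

Step 0: x=[10.4000] v=[0.0000]
Step 1: x=[10.2583] v=[-0.5667]
Step 2: x=[9.9868] v=[-1.0861]
Step 3: x=[9.6081] v=[-1.5150]
Step 4: x=[9.1537] v=[-1.8177]
Step 5: x=[8.6615] v=[-1.9689]
Step 6: x=[8.1725] v=[-1.9561]
Step 7: x=[7.7274] v=[-1.7803]
Step 8: x=[7.3634] v=[-1.4561]
Step 9: x=[7.1108] v=[-1.0106]
Step 10: x=[6.9906] v=[-0.4809]
Step 11: x=[7.0128] v=[0.0889]
First v>=0 after going negative at step 11, time=2.7500

Answer: 2.7500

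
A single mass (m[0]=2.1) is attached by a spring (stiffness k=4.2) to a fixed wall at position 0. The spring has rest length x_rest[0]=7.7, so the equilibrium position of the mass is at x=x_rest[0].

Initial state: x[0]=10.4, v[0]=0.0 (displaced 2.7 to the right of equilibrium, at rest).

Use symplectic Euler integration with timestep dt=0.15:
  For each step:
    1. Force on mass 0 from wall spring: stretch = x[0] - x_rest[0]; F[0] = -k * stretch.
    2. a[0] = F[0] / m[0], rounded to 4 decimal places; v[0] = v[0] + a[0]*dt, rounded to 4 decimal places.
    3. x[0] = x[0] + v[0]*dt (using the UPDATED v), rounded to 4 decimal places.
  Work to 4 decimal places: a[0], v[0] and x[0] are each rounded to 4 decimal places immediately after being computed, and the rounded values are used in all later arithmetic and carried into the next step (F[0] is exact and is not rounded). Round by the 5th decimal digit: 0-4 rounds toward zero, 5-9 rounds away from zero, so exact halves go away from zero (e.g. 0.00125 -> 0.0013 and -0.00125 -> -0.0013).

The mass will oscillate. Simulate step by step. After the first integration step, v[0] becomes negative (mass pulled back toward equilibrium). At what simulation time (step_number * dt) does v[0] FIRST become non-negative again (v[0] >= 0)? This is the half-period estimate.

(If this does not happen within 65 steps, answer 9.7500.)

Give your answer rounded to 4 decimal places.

Step 0: x=[10.4000] v=[0.0000]
Step 1: x=[10.2785] v=[-0.8100]
Step 2: x=[10.0410] v=[-1.5836]
Step 3: x=[9.6981] v=[-2.2859]
Step 4: x=[9.2653] v=[-2.8853]
Step 5: x=[8.7621] v=[-3.3549]
Step 6: x=[8.2111] v=[-3.6735]
Step 7: x=[7.6371] v=[-3.8268]
Step 8: x=[7.0659] v=[-3.8079]
Step 9: x=[6.5232] v=[-3.6177]
Step 10: x=[6.0335] v=[-3.2647]
Step 11: x=[5.6188] v=[-2.7648]
Step 12: x=[5.2977] v=[-2.1404]
Step 13: x=[5.0847] v=[-1.4197]
Step 14: x=[4.9894] v=[-0.6351]
Step 15: x=[5.0161] v=[0.1781]
First v>=0 after going negative at step 15, time=2.2500

Answer: 2.2500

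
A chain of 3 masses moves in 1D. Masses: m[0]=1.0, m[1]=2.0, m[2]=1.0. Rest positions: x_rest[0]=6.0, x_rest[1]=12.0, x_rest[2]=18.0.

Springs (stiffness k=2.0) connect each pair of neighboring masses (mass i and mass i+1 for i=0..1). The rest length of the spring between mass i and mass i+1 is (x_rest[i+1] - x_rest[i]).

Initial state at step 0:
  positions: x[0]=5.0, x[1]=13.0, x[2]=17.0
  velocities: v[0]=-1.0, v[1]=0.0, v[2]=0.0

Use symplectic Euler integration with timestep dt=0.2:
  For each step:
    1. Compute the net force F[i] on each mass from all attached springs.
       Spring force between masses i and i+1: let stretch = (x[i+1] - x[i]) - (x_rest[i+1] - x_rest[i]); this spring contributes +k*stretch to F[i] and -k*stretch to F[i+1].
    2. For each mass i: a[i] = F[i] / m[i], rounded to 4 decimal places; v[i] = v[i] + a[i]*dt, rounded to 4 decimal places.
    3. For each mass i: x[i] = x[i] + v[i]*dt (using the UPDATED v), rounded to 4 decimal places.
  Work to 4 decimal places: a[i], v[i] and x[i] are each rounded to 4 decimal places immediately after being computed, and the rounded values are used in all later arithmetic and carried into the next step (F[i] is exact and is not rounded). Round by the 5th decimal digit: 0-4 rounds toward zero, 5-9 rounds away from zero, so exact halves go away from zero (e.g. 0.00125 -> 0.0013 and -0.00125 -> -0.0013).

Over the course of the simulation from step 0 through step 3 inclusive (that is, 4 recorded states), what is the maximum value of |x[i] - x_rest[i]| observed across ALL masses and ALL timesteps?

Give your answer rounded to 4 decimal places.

Answer: 1.0400

Derivation:
Step 0: x=[5.0000 13.0000 17.0000] v=[-1.0000 0.0000 0.0000]
Step 1: x=[4.9600 12.8400 17.1600] v=[-0.2000 -0.8000 0.8000]
Step 2: x=[5.0704 12.5376 17.4544] v=[0.5520 -1.5120 1.4720]
Step 3: x=[5.2982 12.1332 17.8355] v=[1.1389 -2.0221 1.9053]
Max displacement = 1.0400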